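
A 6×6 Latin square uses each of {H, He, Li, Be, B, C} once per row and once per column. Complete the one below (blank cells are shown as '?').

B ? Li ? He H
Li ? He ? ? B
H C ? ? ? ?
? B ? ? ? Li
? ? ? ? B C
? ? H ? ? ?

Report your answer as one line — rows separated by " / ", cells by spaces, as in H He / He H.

(r1,c2) = Be
(r1,c4) = C
(r2,c2) = H
(r2,c4) = Be
(r2,c5) = C
(r5,c3) = Be
(r3,c3) = B
(r4,c3) = C
(r5,c1) = He
(r5,c2) = Li
(r5,c4) = H
(r6,c2) = He
(r6,c6) = Be
(r3,c6) = He
(r4,c1) = Be
(r4,c4) = He
(r4,c5) = H
(r6,c1) = C
(r6,c5) = Li
(r3,c4) = Li
(r3,c5) = Be
(r6,c4) = B

B Be Li C He H / Li H He Be C B / H C B Li Be He / Be B C He H Li / He Li Be H B C / C He H B Li Be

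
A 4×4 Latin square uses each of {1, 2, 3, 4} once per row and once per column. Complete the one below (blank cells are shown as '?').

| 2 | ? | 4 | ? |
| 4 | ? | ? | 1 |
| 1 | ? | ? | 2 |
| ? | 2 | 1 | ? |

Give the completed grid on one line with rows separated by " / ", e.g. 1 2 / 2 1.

(r1,c4) = 3
(r2,c2) = 3
(r2,c3) = 2
(r3,c2) = 4
(r3,c3) = 3
(r4,c1) = 3
(r4,c4) = 4
(r1,c2) = 1

2 1 4 3 / 4 3 2 1 / 1 4 3 2 / 3 2 1 4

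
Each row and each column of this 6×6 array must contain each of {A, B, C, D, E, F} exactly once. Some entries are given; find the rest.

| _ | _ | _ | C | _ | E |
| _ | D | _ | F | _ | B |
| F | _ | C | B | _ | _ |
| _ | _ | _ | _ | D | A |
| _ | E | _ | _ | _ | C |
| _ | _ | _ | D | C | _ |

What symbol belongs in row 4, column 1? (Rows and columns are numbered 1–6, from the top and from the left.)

B

(r3,c2) = A
(r3,c5) = E
(r3,c6) = D
(r4,c4) = E
(r5,c4) = A
(r6,c6) = F
(r2,c5) = A
(r6,c2) = B
(r1,c2) = F
(r1,c5) = B
(r2,c3) = E
(r4,c2) = C
(r5,c5) = F
(r6,c3) = A
(r1,c3) = D
(r2,c1) = C
(r4,c1) = B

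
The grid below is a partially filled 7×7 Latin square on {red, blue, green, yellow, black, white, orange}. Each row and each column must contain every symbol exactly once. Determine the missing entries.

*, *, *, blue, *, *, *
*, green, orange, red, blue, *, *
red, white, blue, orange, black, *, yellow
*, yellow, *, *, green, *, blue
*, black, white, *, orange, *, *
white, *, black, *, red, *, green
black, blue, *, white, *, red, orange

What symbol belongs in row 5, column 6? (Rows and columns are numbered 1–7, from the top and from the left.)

(r2,c1) = yellow
(r3,c6) = green
(r4,c1) = orange
(r4,c3) = red
(r4,c4) = black
(r4,c6) = white
(r5,c7) = red
(r6,c2) = orange
(r6,c4) = yellow
(r6,c6) = blue
(r7,c5) = yellow
(r1,c1) = green
(r1,c2) = red
(r1,c3) = yellow
(r1,c5) = white
(r1,c7) = black
(r2,c6) = black
(r2,c7) = white
(r5,c1) = blue
(r5,c4) = green
(r5,c6) = yellow

yellow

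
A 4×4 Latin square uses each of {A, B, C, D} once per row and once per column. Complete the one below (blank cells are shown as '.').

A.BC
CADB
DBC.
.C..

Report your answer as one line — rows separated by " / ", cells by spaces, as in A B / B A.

A D B C / C A D B / D B C A / B C A D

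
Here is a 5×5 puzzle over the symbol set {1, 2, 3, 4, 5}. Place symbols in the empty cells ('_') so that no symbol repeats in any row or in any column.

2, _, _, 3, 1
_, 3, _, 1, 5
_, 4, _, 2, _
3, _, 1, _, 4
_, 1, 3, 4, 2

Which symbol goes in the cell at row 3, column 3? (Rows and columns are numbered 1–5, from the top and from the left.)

5

(r1,c2): row 1 has {1,2,3}; column 2 has {1,3,4}, so it must be 5.
(r1,c3): row 1 has {1,2,3,5}; column 3 has {1,3}, so it must be 4.
(r2,c1): row 2 has {1,3,5}; column 1 has {2,3}, so it must be 4.
(r2,c3): row 2 has {1,3,4,5}; column 3 has {1,3,4}, so it must be 2.
(r3,c3): row 3 has {2,4}; column 3 has {1,2,3,4}, so it must be 5.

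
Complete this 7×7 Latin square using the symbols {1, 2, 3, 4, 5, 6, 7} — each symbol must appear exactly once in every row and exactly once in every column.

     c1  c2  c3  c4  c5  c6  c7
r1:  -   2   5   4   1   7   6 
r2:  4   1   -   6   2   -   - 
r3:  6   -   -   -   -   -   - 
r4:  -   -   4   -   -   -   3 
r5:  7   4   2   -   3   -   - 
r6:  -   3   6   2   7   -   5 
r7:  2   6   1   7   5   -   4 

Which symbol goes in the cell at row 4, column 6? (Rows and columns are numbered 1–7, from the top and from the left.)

2

(r1,c1) = 3
(r2,c7) = 7
(r3,c5) = 4
(r4,c5) = 6
(r5,c7) = 1
(r6,c1) = 1
(r6,c6) = 4
(r7,c6) = 3
(r2,c3) = 3
(r2,c6) = 5
(r3,c3) = 7
(r3,c7) = 2
(r4,c1) = 5
(r4,c2) = 7
(r4,c4) = 1
(r4,c6) = 2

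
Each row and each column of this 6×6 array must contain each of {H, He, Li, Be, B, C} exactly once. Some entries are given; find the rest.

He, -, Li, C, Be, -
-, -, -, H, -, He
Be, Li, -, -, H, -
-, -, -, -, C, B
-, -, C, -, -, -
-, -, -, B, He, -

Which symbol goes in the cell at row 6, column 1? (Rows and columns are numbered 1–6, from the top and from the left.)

C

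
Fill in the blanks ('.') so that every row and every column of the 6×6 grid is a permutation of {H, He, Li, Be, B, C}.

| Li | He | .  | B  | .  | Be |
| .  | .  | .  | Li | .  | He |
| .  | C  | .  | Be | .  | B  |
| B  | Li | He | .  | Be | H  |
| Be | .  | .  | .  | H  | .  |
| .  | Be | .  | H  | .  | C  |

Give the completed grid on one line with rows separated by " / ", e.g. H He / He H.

Li He H B C Be / C H Be Li B He / H C Li Be He B / B Li He C Be H / Be B C He H Li / He Be B H Li C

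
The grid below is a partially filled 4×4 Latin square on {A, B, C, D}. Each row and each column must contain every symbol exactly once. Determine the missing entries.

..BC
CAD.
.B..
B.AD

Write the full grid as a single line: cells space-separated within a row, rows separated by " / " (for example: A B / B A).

(r1,c2): row 1 has {B,C}; column 2 has {A,B}, so it must be D.
(r2,c4): row 2 has {A,C,D}; column 4 has {C,D}, so it must be B.
(r3,c3): row 3 has {B}; column 3 has {A,B,D}, so it must be C.
(r3,c4): row 3 has {B,C}; column 4 has {B,C,D}, so it must be A.
(r4,c2): row 4 has {A,B,D}; column 2 has {A,B,D}, so it must be C.
(r1,c1): row 1 has {B,C,D}; column 1 has {B,C}, so it must be A.
(r3,c1): row 3 has {A,B,C}; column 1 has {A,B,C}, so it must be D.

A D B C / C A D B / D B C A / B C A D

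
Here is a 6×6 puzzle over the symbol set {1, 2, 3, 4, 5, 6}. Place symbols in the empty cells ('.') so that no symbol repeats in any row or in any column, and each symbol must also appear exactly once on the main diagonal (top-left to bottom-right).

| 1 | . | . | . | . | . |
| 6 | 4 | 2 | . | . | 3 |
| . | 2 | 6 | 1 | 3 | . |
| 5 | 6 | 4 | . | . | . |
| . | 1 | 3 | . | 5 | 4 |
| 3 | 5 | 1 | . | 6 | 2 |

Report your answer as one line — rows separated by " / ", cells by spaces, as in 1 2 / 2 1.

1 3 5 2 4 6 / 6 4 2 5 1 3 / 4 2 6 1 3 5 / 5 6 4 3 2 1 / 2 1 3 6 5 4 / 3 5 1 4 6 2

(r1,c2): row 1 has {1}; column 2 has {1,2,4,5,6}, so it must be 3.
(r1,c3): row 1 has {1,3}; column 3 has {1,2,3,4,6}, so it must be 5.
(r1,c6): row 1 has {1,3,5}; column 6 has {2,3,4}, so it must be 6.
(r2,c4): row 2 has {2,3,4,6}; column 4 has {1}, so it must be 5.
(r2,c5): row 2 has {2,3,4,5,6}; column 5 has {3,5,6}, so it must be 1.
(r3,c1): row 3 has {1,2,3,6}; column 1 has {1,3,5,6}, so it must be 4.
(r3,c6): row 3 has {1,2,3,4,6}; column 6 has {2,3,4,6}, so it must be 5.
(r4,c4): row 4 has {4,5,6}; column 4 has {1,5}; the diagonal has {1,2,4,5,6}, so it must be 3.
(r4,c5): row 4 has {3,4,5,6}; column 5 has {1,3,5,6}, so it must be 2.
(r4,c6): row 4 has {2,3,4,5,6}; column 6 has {2,3,4,5,6}, so it must be 1.
(r5,c1): row 5 has {1,3,4,5}; column 1 has {1,3,4,5,6}, so it must be 2.
(r5,c4): row 5 has {1,2,3,4,5}; column 4 has {1,3,5}, so it must be 6.
(r6,c4): row 6 has {1,2,3,5,6}; column 4 has {1,3,5,6}, so it must be 4.
(r1,c4): row 1 has {1,3,5,6}; column 4 has {1,3,4,5,6}, so it must be 2.
(r1,c5): row 1 has {1,2,3,5,6}; column 5 has {1,2,3,5,6}, so it must be 4.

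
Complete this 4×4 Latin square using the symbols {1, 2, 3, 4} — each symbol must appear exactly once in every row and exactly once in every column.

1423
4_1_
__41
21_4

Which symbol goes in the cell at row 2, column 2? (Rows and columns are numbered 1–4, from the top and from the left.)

(r2,c4): row 2 has {1,4}; column 4 has {1,3,4}, so it must be 2.
(r3,c1): row 3 has {1,4}; column 1 has {1,2,4}, so it must be 3.
(r3,c2): row 3 has {1,3,4}; column 2 has {1,4}, so it must be 2.
(r4,c3): row 4 has {1,2,4}; column 3 has {1,2,4}, so it must be 3.
(r2,c2): row 2 has {1,2,4}; column 2 has {1,2,4}, so it must be 3.

3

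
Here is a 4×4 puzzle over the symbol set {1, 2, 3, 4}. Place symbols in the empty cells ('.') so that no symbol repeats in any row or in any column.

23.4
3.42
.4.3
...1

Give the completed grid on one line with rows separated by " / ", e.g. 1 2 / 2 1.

(r1,c3): row 1 has {2,3,4}; column 3 has {4}, so it must be 1.
(r2,c2): row 2 has {2,3,4}; column 2 has {3,4}, so it must be 1.
(r3,c1): row 3 has {3,4}; column 1 has {2,3}, so it must be 1.
(r3,c3): row 3 has {1,3,4}; column 3 has {1,4}, so it must be 2.
(r4,c1): row 4 has {1}; column 1 has {1,2,3}, so it must be 4.
(r4,c2): row 4 has {1,4}; column 2 has {1,3,4}, so it must be 2.
(r4,c3): row 4 has {1,2,4}; column 3 has {1,2,4}, so it must be 3.

2 3 1 4 / 3 1 4 2 / 1 4 2 3 / 4 2 3 1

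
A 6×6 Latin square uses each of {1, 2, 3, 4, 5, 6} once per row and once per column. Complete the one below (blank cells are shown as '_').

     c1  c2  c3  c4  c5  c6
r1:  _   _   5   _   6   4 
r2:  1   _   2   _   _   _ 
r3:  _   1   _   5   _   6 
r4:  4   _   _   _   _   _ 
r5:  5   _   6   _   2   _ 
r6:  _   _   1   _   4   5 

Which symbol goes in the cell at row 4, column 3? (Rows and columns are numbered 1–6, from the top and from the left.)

At row 2, column 6: row 2 has {1,2}; column 6 has {4,5,6}; that leaves 3.
At row 3, column 5: row 3 has {1,5,6}; column 5 has {2,4,6}; that leaves 3.
At row 4, column 3: row 4 has {4}; column 3 has {1,2,5,6}; that leaves 3.

3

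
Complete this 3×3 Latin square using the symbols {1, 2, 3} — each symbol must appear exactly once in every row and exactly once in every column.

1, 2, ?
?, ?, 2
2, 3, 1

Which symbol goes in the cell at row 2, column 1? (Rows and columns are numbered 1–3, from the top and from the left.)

3

(r1,c3): row 1 has {1,2}; column 3 has {1,2}, so it must be 3.
(r2,c1): row 2 has {2}; column 1 has {1,2}, so it must be 3.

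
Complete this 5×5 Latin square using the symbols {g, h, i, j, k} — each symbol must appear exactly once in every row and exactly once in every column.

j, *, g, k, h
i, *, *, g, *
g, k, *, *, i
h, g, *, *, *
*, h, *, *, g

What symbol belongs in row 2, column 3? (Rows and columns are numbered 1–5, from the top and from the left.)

h

(r1,c2): row 1 has {g,h,j,k}; column 2 has {g,h,k}, so it must be i.
(r2,c2): row 2 has {g,i}; column 2 has {g,h,i,k}, so it must be j.
(r2,c5): row 2 has {g,i,j}; column 5 has {g,h,i}, so it must be k.
(r4,c5): row 4 has {g,h}; column 5 has {g,h,i,k}, so it must be j.
(r5,c1): row 5 has {g,h}; column 1 has {g,h,i,j}, so it must be k.
(r2,c3): row 2 has {g,i,j,k}; column 3 has {g}, so it must be h.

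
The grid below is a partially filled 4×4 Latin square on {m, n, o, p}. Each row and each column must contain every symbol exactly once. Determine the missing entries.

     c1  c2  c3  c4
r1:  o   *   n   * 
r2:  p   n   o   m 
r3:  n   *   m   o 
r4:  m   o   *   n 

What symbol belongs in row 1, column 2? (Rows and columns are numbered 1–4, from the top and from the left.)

Cell (r1,c4): row 1 has {n,o}; column 4 has {m,n,o} → p.
Cell (r3,c2): row 3 has {m,n,o}; column 2 has {n,o} → p.
Cell (r4,c3): row 4 has {m,n,o}; column 3 has {m,n,o} → p.
Cell (r1,c2): row 1 has {n,o,p}; column 2 has {n,o,p} → m.

m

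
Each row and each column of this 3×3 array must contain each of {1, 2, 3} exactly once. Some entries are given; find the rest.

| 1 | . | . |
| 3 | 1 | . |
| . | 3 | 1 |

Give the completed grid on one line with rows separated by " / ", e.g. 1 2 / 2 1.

1 2 3 / 3 1 2 / 2 3 1

(r1,c2): row 1 has {1}; column 2 has {1,3}, so it must be 2.
(r1,c3): row 1 has {1,2}; column 3 has {1}, so it must be 3.
(r2,c3): row 2 has {1,3}; column 3 has {1,3}, so it must be 2.
(r3,c1): row 3 has {1,3}; column 1 has {1,3}, so it must be 2.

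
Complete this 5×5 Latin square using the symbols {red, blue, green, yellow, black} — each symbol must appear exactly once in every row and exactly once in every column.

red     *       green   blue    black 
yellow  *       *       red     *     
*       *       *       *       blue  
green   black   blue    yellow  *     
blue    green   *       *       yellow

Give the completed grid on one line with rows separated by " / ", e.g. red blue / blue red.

(r1,c2) = yellow
(r2,c2) = blue
(r2,c3) = black
(r2,c5) = green
(r3,c1) = black
(r3,c2) = red
(r3,c3) = yellow
(r3,c4) = green
(r4,c5) = red
(r5,c3) = red
(r5,c4) = black

red yellow green blue black / yellow blue black red green / black red yellow green blue / green black blue yellow red / blue green red black yellow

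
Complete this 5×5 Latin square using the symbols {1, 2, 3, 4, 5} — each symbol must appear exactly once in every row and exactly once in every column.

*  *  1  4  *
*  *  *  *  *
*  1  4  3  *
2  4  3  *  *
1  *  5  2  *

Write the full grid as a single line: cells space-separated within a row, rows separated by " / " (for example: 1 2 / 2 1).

At row 2, column 3: row 2 is empty so far; column 3 has {1,3,4,5}; that leaves 2.
At row 3, column 1: row 3 has {1,3,4}; column 1 has {1,2}; that leaves 5.
At row 3, column 5: row 3 has {1,3,4,5}; column 5 is empty so far; that leaves 2.
At row 5, column 2: row 5 has {1,2,5}; column 2 has {1,4}; that leaves 3.
At row 5, column 5: row 5 has {1,2,3,5}; column 5 has {2}; that leaves 4.
At row 1, column 1: row 1 has {1,4}; column 1 has {1,2,5}; that leaves 3.
At row 1, column 5: row 1 has {1,3,4}; column 5 has {2,4}; that leaves 5.
At row 2, column 1: row 2 has {2}; column 1 has {1,2,3,5}; that leaves 4.
At row 2, column 2: row 2 has {2,4}; column 2 has {1,3,4}; that leaves 5.
At row 2, column 4: row 2 has {2,4,5}; column 4 has {2,3,4}; that leaves 1.
At row 2, column 5: row 2 has {1,2,4,5}; column 5 has {2,4,5}; that leaves 3.
At row 4, column 4: row 4 has {2,3,4}; column 4 has {1,2,3,4}; that leaves 5.
At row 4, column 5: row 4 has {2,3,4,5}; column 5 has {2,3,4,5}; that leaves 1.
At row 1, column 2: row 1 has {1,3,4,5}; column 2 has {1,3,4,5}; that leaves 2.

3 2 1 4 5 / 4 5 2 1 3 / 5 1 4 3 2 / 2 4 3 5 1 / 1 3 5 2 4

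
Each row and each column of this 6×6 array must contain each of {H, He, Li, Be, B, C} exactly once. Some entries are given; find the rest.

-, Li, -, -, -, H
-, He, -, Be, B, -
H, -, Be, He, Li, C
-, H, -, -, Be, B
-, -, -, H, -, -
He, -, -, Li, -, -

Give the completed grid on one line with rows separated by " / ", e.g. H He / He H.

(r2,c6) = Li
(r3,c2) = B
(r4,c4) = C
(r6,c6) = Be
(r1,c4) = B
(r2,c1) = C
(r2,c3) = H
(r4,c1) = Li
(r4,c3) = He
(r5,c6) = He
(r6,c2) = C
(r6,c3) = B
(r6,c5) = H
(r1,c1) = Be
(r1,c3) = C
(r1,c5) = He
(r5,c1) = B
(r5,c2) = Be
(r5,c3) = Li
(r5,c5) = C

Be Li C B He H / C He H Be B Li / H B Be He Li C / Li H He C Be B / B Be Li H C He / He C B Li H Be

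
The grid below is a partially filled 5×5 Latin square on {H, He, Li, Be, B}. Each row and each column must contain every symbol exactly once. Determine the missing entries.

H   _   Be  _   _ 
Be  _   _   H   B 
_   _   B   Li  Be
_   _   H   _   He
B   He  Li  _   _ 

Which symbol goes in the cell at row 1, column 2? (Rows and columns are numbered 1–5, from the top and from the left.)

row 1 has {H,Be}; column 5 has {He,Be,B} — only Li is left for (r1,c5).
row 2 has {H,Be,B}; column 2 has {He} — only Li is left for (r2,c2).
row 2 has {H,Li,Be,B}; column 3 has {H,Li,Be,B} — only He is left for (r2,c3).
row 3 has {Li,Be,B}; column 1 has {H,Be,B} — only He is left for (r3,c1).
row 3 has {He,Li,Be,B}; column 2 has {He,Li} — only H is left for (r3,c2).
row 4 has {H,He}; column 1 has {H,He,Be,B} — only Li is left for (r4,c1).
row 5 has {He,Li,B}; column 4 has {H,Li} — only Be is left for (r5,c4).
row 5 has {He,Li,Be,B}; column 5 has {He,Li,Be,B} — only H is left for (r5,c5).
row 1 has {H,Li,Be}; column 2 has {H,He,Li} — only B is left for (r1,c2).

B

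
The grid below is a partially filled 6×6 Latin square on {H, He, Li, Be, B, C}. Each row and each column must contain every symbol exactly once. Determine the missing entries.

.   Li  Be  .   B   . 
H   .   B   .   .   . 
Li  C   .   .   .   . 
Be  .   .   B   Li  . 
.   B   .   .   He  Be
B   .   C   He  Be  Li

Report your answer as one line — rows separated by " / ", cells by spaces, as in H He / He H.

Cell (r2,c5): row 2 has {H,B}; column 5 has {He,Li,Be,B} → C.
Cell (r2,c6): row 2 has {H,B,C}; column 6 has {Li,Be} → He.
Cell (r3,c5): row 3 has {Li,C}; column 5 has {He,Li,Be,B,C} → H.
Cell (r3,c6): row 3 has {H,Li,C}; column 6 has {He,Li,Be} → B.
Cell (r5,c1): row 5 has {He,Be,B}; column 1 has {H,Li,Be,B} → C.
Cell (r6,c2): row 6 has {He,Li,Be,B,C}; column 2 has {Li,B,C} → H.
Cell (r1,c1): row 1 has {Li,Be,B}; column 1 has {H,Li,Be,B,C} → He.
Cell (r2,c2): row 2 has {H,He,B,C}; column 2 has {H,Li,B,C} → Be.
Cell (r2,c4): row 2 has {H,He,Be,B,C}; column 4 has {He,B} → Li.
Cell (r3,c3): row 3 has {H,Li,B,C}; column 3 has {Be,B,C} → He.
Cell (r3,c4): row 3 has {H,He,Li,B,C}; column 4 has {He,Li,B} → Be.
Cell (r4,c2): row 4 has {Li,Be,B}; column 2 has {H,Li,Be,B,C} → He.
Cell (r4,c3): row 4 has {He,Li,Be,B}; column 3 has {He,Be,B,C} → H.
Cell (r4,c6): row 4 has {H,He,Li,Be,B}; column 6 has {He,Li,Be,B} → C.
Cell (r5,c3): row 5 has {He,Be,B,C}; column 3 has {H,He,Be,B,C} → Li.
Cell (r5,c4): row 5 has {He,Li,Be,B,C}; column 4 has {He,Li,Be,B} → H.
Cell (r1,c4): row 1 has {He,Li,Be,B}; column 4 has {H,He,Li,Be,B} → C.
Cell (r1,c6): row 1 has {He,Li,Be,B,C}; column 6 has {He,Li,Be,B,C} → H.

He Li Be C B H / H Be B Li C He / Li C He Be H B / Be He H B Li C / C B Li H He Be / B H C He Be Li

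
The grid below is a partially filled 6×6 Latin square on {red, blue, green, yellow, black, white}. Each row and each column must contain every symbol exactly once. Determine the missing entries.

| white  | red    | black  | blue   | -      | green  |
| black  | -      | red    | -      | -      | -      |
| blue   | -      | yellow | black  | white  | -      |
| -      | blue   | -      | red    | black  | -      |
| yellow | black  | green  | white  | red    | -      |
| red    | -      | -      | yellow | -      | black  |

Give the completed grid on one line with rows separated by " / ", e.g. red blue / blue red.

white red black blue yellow green / black yellow red green blue white / blue green yellow black white red / green blue white red black yellow / yellow black green white red blue / red white blue yellow green black

row 1 has {red,blue,green,black,white}; column 5 has {red,black,white} — only yellow is left for (r1,c5).
row 2 has {red,black}; column 4 has {red,blue,yellow,black,white} — only green is left for (r2,c4).
row 2 has {red,green,black}; column 5 has {red,yellow,black,white} — only blue is left for (r2,c5).
row 3 has {blue,yellow,black,white}; column 2 has {red,blue,black} — only green is left for (r3,c2).
row 3 has {blue,green,yellow,black,white}; column 6 has {green,black} — only red is left for (r3,c6).
row 4 has {red,blue,black}; column 1 has {red,blue,yellow,black,white} — only green is left for (r4,c1).
row 4 has {red,blue,green,black}; column 3 has {red,green,yellow,black} — only white is left for (r4,c3).
row 4 has {red,blue,green,black,white}; column 6 has {red,green,black} — only yellow is left for (r4,c6).
row 5 has {red,green,yellow,black,white}; column 6 has {red,green,yellow,black} — only blue is left for (r5,c6).
row 6 has {red,yellow,black}; column 2 has {red,blue,green,black} — only white is left for (r6,c2).
row 6 has {red,yellow,black,white}; column 3 has {red,green,yellow,black,white} — only blue is left for (r6,c3).
row 6 has {red,blue,yellow,black,white}; column 5 has {red,blue,yellow,black,white} — only green is left for (r6,c5).
row 2 has {red,blue,green,black}; column 2 has {red,blue,green,black,white} — only yellow is left for (r2,c2).
row 2 has {red,blue,green,yellow,black}; column 6 has {red,blue,green,yellow,black} — only white is left for (r2,c6).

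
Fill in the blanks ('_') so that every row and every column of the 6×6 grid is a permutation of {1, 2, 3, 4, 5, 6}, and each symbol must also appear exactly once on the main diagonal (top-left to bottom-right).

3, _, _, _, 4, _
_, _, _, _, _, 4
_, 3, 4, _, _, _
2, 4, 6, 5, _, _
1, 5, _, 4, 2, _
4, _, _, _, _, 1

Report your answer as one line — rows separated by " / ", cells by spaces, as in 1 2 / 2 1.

row 2 has {4}; column 2 has {3,4,5}; the diagonal has {1,2,3,4,5} — only 6 is left for (r2,c2).
row 4 has {2,4,5,6}; column 6 has {1,4} — only 3 is left for (r4,c6).
row 5 has {1,2,4,5}; column 3 has {4,6} — only 3 is left for (r5,c3).
row 5 has {1,2,3,4,5}; column 6 has {1,3,4} — only 6 is left for (r5,c6).
row 6 has {1,4}; column 2 has {3,4,5,6} — only 2 is left for (r6,c2).
row 6 has {1,2,4}; column 3 has {3,4,6} — only 5 is left for (r6,c3).
row 1 has {3,4}; column 2 has {2,3,4,5,6} — only 1 is left for (r1,c2).
row 1 has {1,3,4}; column 3 has {3,4,5,6} — only 2 is left for (r1,c3).
row 1 has {1,2,3,4}; column 4 has {4,5} — only 6 is left for (r1,c4).
row 1 has {1,2,3,4,6}; column 6 has {1,3,4,6} — only 5 is left for (r1,c6).
row 2 has {4,6}; column 1 has {1,2,3,4} — only 5 is left for (r2,c1).
row 2 has {4,5,6}; column 3 has {2,3,4,5,6} — only 1 is left for (r2,c3).
row 2 has {1,4,5,6}; column 5 has {2,4} — only 3 is left for (r2,c5).
row 3 has {3,4}; column 1 has {1,2,3,4,5} — only 6 is left for (r3,c1).
row 3 has {3,4,6}; column 6 has {1,3,4,5,6} — only 2 is left for (r3,c6).
row 4 has {2,3,4,5,6}; column 5 has {2,3,4} — only 1 is left for (r4,c5).
row 6 has {1,2,4,5}; column 4 has {4,5,6} — only 3 is left for (r6,c4).
row 6 has {1,2,3,4,5}; column 5 has {1,2,3,4} — only 6 is left for (r6,c5).
row 2 has {1,3,4,5,6}; column 4 has {3,4,5,6} — only 2 is left for (r2,c4).
row 3 has {2,3,4,6}; column 4 has {2,3,4,5,6} — only 1 is left for (r3,c4).
row 3 has {1,2,3,4,6}; column 5 has {1,2,3,4,6} — only 5 is left for (r3,c5).

3 1 2 6 4 5 / 5 6 1 2 3 4 / 6 3 4 1 5 2 / 2 4 6 5 1 3 / 1 5 3 4 2 6 / 4 2 5 3 6 1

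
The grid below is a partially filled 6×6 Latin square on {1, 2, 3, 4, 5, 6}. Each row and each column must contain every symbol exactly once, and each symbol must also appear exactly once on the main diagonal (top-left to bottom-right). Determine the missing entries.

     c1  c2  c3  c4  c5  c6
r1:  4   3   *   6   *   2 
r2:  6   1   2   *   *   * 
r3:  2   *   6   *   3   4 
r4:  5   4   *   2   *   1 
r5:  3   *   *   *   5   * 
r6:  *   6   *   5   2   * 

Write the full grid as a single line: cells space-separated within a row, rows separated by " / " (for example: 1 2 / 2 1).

4 3 5 6 1 2 / 6 1 2 3 4 5 / 2 5 6 1 3 4 / 5 4 3 2 6 1 / 3 2 1 4 5 6 / 1 6 4 5 2 3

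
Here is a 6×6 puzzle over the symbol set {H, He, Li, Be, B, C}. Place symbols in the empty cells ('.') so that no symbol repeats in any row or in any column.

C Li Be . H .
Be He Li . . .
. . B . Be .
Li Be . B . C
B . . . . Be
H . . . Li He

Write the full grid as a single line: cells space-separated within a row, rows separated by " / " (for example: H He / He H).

C Li Be He H B / Be He Li C B H / He C B H Be Li / Li Be H B He C / B H He Li C Be / H B C Be Li He

row 1 has {H,Li,Be,C}; column 4 has {B} — only He is left for (r1,c4).
row 1 has {H,He,Li,Be,C}; column 6 has {He,Be,C} — only B is left for (r1,c6).
row 2 has {He,Li,Be}; column 6 has {He,Be,B,C} — only H is left for (r2,c6).
row 3 has {Be,B}; column 1 has {H,Li,Be,B,C} — only He is left for (r3,c1).
row 3 has {He,Be,B}; column 6 has {H,He,Be,B,C} — only Li is left for (r3,c6).
row 4 has {Li,Be,B,C}; column 5 has {H,Li,Be} — only He is left for (r4,c5).
row 5 has {Be,B}; column 5 has {H,He,Li,Be} — only C is left for (r5,c5).
row 6 has {H,He,Li}; column 3 has {Li,Be,B} — only C is left for (r6,c3).
row 6 has {H,He,Li,C}; column 4 has {He,B} — only Be is left for (r6,c4).
row 2 has {H,He,Li,Be}; column 4 has {He,Be,B} — only C is left for (r2,c4).
row 2 has {H,He,Li,Be,C}; column 5 has {H,He,Li,Be,C} — only B is left for (r2,c5).
row 3 has {He,Li,Be,B}; column 4 has {He,Be,B,C} — only H is left for (r3,c4).
row 4 has {He,Li,Be,B,C}; column 3 has {Li,Be,B,C} — only H is left for (r4,c3).
row 5 has {Be,B,C}; column 2 has {He,Li,Be} — only H is left for (r5,c2).
row 5 has {H,Be,B,C}; column 3 has {H,Li,Be,B,C} — only He is left for (r5,c3).
row 5 has {H,He,Be,B,C}; column 4 has {H,He,Be,B,C} — only Li is left for (r5,c4).
row 6 has {H,He,Li,Be,C}; column 2 has {H,He,Li,Be} — only B is left for (r6,c2).
row 3 has {H,He,Li,Be,B}; column 2 has {H,He,Li,Be,B} — only C is left for (r3,c2).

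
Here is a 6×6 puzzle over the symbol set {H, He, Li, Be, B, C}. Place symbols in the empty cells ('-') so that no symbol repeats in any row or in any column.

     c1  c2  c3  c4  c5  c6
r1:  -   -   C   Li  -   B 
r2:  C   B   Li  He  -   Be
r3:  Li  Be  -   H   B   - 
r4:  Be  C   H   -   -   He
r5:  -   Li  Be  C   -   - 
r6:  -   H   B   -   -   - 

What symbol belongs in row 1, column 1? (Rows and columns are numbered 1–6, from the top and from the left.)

At row 1, column 2: row 1 has {Li,B,C}; column 2 has {H,Li,Be,B,C}; that leaves He.
At row 2, column 5: row 2 has {He,Li,Be,B,C}; column 5 has {B}; that leaves H.
At row 3, column 3: row 3 has {H,Li,Be,B}; column 3 has {H,Li,Be,B,C}; that leaves He.
At row 3, column 6: row 3 has {H,He,Li,Be,B}; column 6 has {He,Be,B}; that leaves C.
At row 4, column 4: row 4 has {H,He,Be,C}; column 4 has {H,He,Li,C}; that leaves B.
At row 4, column 5: row 4 has {H,He,Be,B,C}; column 5 has {H,B}; that leaves Li.
At row 5, column 5: row 5 has {Li,Be,C}; column 5 has {H,Li,B}; that leaves He.
At row 5, column 6: row 5 has {He,Li,Be,C}; column 6 has {He,Be,B,C}; that leaves H.
At row 6, column 1: row 6 has {H,B}; column 1 has {Li,Be,C}; that leaves He.
At row 6, column 4: row 6 has {H,He,B}; column 4 has {H,He,Li,B,C}; that leaves Be.
At row 6, column 5: row 6 has {H,He,Be,B}; column 5 has {H,He,Li,B}; that leaves C.
At row 6, column 6: row 6 has {H,He,Be,B,C}; column 6 has {H,He,Be,B,C}; that leaves Li.
At row 1, column 1: row 1 has {He,Li,B,C}; column 1 has {He,Li,Be,C}; that leaves H.

H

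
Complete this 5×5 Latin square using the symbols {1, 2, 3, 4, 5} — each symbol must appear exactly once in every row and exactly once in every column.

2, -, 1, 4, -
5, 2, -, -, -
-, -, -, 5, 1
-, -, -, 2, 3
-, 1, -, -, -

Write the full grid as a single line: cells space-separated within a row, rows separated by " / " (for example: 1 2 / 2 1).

2 3 1 4 5 / 5 2 3 1 4 / 3 4 2 5 1 / 1 5 4 2 3 / 4 1 5 3 2

(r1,c5): row 1 has {1,2,4}; column 5 has {1,3}, so it must be 5.
(r2,c5): row 2 has {2,5}; column 5 has {1,3,5}, so it must be 4.
(r5,c4): row 5 has {1}; column 4 has {2,4,5}, so it must be 3.
(r5,c5): row 5 has {1,3}; column 5 has {1,3,4,5}, so it must be 2.
(r1,c2): row 1 has {1,2,4,5}; column 2 has {1,2}, so it must be 3.
(r2,c3): row 2 has {2,4,5}; column 3 has {1}, so it must be 3.
(r2,c4): row 2 has {2,3,4,5}; column 4 has {2,3,4,5}, so it must be 1.
(r3,c2): row 3 has {1,5}; column 2 has {1,2,3}, so it must be 4.
(r3,c3): row 3 has {1,4,5}; column 3 has {1,3}, so it must be 2.
(r4,c2): row 4 has {2,3}; column 2 has {1,2,3,4}, so it must be 5.
(r4,c3): row 4 has {2,3,5}; column 3 has {1,2,3}, so it must be 4.
(r5,c1): row 5 has {1,2,3}; column 1 has {2,5}, so it must be 4.
(r5,c3): row 5 has {1,2,3,4}; column 3 has {1,2,3,4}, so it must be 5.
(r3,c1): row 3 has {1,2,4,5}; column 1 has {2,4,5}, so it must be 3.
(r4,c1): row 4 has {2,3,4,5}; column 1 has {2,3,4,5}, so it must be 1.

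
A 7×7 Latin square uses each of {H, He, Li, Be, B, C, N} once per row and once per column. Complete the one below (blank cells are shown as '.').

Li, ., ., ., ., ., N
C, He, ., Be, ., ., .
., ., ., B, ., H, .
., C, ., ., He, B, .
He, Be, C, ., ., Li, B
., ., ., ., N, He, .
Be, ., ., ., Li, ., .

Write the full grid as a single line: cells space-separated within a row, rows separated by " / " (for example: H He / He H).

Li B H He C Be N / C He Li Be B N H / N Li He B Be H C / H C N Li He B Be / He Be C N H Li B / B H Be C N He Li / Be N B H Li C He

At row 2, column 6: row 2 has {He,Be,C}; column 6 has {H,He,Li,B}; that leaves N.
At row 3, column 1: row 3 has {H,B}; column 1 has {He,Li,Be,C}; that leaves N.
At row 3, column 2: row 3 has {H,B,N}; column 2 has {He,Be,C}; that leaves Li.
At row 4, column 1: row 4 has {He,B,C}; column 1 has {He,Li,Be,C,N}; that leaves H.
At row 5, column 5: row 5 has {He,Li,Be,B,C}; column 5 has {He,Li,N}; that leaves H.
At row 6, column 1: row 6 has {He,N}; column 1 has {H,He,Li,Be,C,N}; that leaves B.
At row 6, column 2: row 6 has {He,B,N}; column 2 has {He,Li,Be,C}; that leaves H.
At row 7, column 6: row 7 has {Li,Be}; column 6 has {H,He,Li,B,N}; that leaves C.
At row 1, column 2: row 1 has {Li,N}; column 2 has {H,He,Li,Be,C}; that leaves B.
At row 1, column 6: row 1 has {Li,B,N}; column 6 has {H,He,Li,B,C,N}; that leaves Be.
At row 2, column 5: row 2 has {He,Be,C,N}; column 5 has {H,He,Li,N}; that leaves B.
At row 5, column 4: row 5 has {H,He,Li,Be,B,C}; column 4 has {Be,B}; that leaves N.
At row 7, column 2: row 7 has {Li,Be,C}; column 2 has {H,He,Li,Be,B,C}; that leaves N.
At row 1, column 5: row 1 has {Li,Be,B,N}; column 5 has {H,He,Li,B,N}; that leaves C.
At row 3, column 5: row 3 has {H,Li,B,N}; column 5 has {H,He,Li,B,C,N}; that leaves Be.
At row 4, column 4: row 4 has {H,He,B,C}; column 4 has {Be,B,N}; that leaves Li.
At row 4, column 7: row 4 has {H,He,Li,B,C}; column 7 has {B,N}; that leaves Be.
At row 6, column 4: row 6 has {H,He,B,N}; column 4 has {Li,Be,B,N}; that leaves C.
At row 6, column 7: row 6 has {H,He,B,C,N}; column 7 has {Be,B,N}; that leaves Li.
At row 2, column 7: row 2 has {He,Be,B,C,N}; column 7 has {Li,Be,B,N}; that leaves H.
At row 3, column 3: row 3 has {H,Li,Be,B,N}; column 3 has {C}; that leaves He.
At row 3, column 7: row 3 has {H,He,Li,Be,B,N}; column 7 has {H,Li,Be,B,N}; that leaves C.
At row 4, column 3: row 4 has {H,He,Li,Be,B,C}; column 3 has {He,C}; that leaves N.
At row 6, column 3: row 6 has {H,He,Li,B,C,N}; column 3 has {He,C,N}; that leaves Be.
At row 7, column 7: row 7 has {Li,Be,C,N}; column 7 has {H,Li,Be,B,C,N}; that leaves He.
At row 1, column 3: row 1 has {Li,Be,B,C,N}; column 3 has {He,Be,C,N}; that leaves H.
At row 1, column 4: row 1 has {H,Li,Be,B,C,N}; column 4 has {Li,Be,B,C,N}; that leaves He.
At row 2, column 3: row 2 has {H,He,Be,B,C,N}; column 3 has {H,He,Be,C,N}; that leaves Li.
At row 7, column 3: row 7 has {He,Li,Be,C,N}; column 3 has {H,He,Li,Be,C,N}; that leaves B.
At row 7, column 4: row 7 has {He,Li,Be,B,C,N}; column 4 has {He,Li,Be,B,C,N}; that leaves H.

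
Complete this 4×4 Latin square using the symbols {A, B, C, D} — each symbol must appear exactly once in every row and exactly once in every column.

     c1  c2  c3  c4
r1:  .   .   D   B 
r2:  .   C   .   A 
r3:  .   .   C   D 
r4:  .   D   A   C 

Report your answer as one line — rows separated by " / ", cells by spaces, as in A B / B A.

C A D B / D C B A / A B C D / B D A C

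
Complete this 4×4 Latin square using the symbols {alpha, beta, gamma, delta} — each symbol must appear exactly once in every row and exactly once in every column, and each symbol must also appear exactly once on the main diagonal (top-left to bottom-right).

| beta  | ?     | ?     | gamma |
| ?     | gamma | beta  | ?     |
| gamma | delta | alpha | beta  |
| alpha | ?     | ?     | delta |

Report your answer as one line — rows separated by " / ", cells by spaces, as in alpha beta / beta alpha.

beta alpha delta gamma / delta gamma beta alpha / gamma delta alpha beta / alpha beta gamma delta

(r1,c2) = alpha
(r1,c3) = delta
(r2,c1) = delta
(r2,c4) = alpha
(r4,c2) = beta
(r4,c3) = gamma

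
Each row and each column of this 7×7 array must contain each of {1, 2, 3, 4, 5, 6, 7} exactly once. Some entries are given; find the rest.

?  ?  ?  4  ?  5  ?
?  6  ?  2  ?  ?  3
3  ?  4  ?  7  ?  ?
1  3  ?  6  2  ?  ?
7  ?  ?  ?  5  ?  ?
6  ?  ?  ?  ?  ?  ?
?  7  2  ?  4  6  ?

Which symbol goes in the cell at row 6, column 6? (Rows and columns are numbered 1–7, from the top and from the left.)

2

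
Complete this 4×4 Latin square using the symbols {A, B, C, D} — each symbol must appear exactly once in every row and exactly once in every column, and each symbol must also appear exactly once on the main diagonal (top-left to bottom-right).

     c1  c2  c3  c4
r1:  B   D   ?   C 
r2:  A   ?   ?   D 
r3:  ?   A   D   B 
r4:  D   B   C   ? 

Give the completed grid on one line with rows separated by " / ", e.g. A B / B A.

(r1,c3) = A
(r2,c2) = C
(r2,c3) = B
(r3,c1) = C
(r4,c4) = A

B D A C / A C B D / C A D B / D B C A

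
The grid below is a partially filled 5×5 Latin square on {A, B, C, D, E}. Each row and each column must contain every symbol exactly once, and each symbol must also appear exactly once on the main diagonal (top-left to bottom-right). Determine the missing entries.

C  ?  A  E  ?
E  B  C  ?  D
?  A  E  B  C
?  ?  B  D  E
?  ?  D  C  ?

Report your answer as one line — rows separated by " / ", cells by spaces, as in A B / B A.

At row 1, column 2: row 1 has {A,C,E}; column 2 has {A,B}; that leaves D.
At row 1, column 5: row 1 has {A,C,D,E}; column 5 has {C,D,E}; that leaves B.
At row 2, column 4: row 2 has {B,C,D,E}; column 4 has {B,C,D,E}; that leaves A.
At row 3, column 1: row 3 has {A,B,C,E}; column 1 has {C,E}; that leaves D.
At row 4, column 1: row 4 has {B,D,E}; column 1 has {C,D,E}; that leaves A.
At row 4, column 2: row 4 has {A,B,D,E}; column 2 has {A,B,D}; that leaves C.
At row 5, column 1: row 5 has {C,D}; column 1 has {A,C,D,E}; that leaves B.
At row 5, column 2: row 5 has {B,C,D}; column 2 has {A,B,C,D}; that leaves E.
At row 5, column 5: row 5 has {B,C,D,E}; column 5 has {B,C,D,E}; the diagonal has {B,C,D,E}; that leaves A.

C D A E B / E B C A D / D A E B C / A C B D E / B E D C A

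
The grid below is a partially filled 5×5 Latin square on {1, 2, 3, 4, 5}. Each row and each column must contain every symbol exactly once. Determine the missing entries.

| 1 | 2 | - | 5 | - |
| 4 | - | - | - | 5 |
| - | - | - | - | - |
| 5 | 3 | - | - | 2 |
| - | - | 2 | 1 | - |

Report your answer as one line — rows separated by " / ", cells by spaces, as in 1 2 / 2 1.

1 2 4 5 3 / 4 1 3 2 5 / 2 4 5 3 1 / 5 3 1 4 2 / 3 5 2 1 4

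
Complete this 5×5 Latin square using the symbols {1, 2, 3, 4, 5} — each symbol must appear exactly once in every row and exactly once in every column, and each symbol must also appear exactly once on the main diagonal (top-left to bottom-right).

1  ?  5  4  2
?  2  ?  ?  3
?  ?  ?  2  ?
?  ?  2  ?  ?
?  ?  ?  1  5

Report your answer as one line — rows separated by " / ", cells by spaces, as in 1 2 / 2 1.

1 3 5 4 2 / 4 2 1 5 3 / 3 5 4 2 1 / 5 1 2 3 4 / 2 4 3 1 5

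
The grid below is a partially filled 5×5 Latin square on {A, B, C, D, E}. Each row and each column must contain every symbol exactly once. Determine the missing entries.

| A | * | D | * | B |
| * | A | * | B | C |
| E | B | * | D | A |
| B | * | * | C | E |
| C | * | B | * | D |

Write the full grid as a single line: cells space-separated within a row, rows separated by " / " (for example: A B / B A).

A C D E B / D A E B C / E B C D A / B D A C E / C E B A D

At row 1, column 4: row 1 has {A,B,D}; column 4 has {B,C,D}; that leaves E.
At row 2, column 1: row 2 has {A,B,C}; column 1 has {A,B,C,E}; that leaves D.
At row 2, column 3: row 2 has {A,B,C,D}; column 3 has {B,D}; that leaves E.
At row 3, column 3: row 3 has {A,B,D,E}; column 3 has {B,D,E}; that leaves C.
At row 4, column 2: row 4 has {B,C,E}; column 2 has {A,B}; that leaves D.
At row 4, column 3: row 4 has {B,C,D,E}; column 3 has {B,C,D,E}; that leaves A.
At row 5, column 2: row 5 has {B,C,D}; column 2 has {A,B,D}; that leaves E.
At row 5, column 4: row 5 has {B,C,D,E}; column 4 has {B,C,D,E}; that leaves A.
At row 1, column 2: row 1 has {A,B,D,E}; column 2 has {A,B,D,E}; that leaves C.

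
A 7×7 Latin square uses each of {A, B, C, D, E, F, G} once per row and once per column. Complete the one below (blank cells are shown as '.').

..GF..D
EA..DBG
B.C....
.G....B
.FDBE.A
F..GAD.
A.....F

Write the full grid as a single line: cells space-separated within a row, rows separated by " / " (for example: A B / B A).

C E G F B A D / E A F C D B G / B D C A F G E / D G A E C F B / G F D B E C A / F B E G A D C / A C B D G E F

At row 1, column 1: row 1 has {D,F,G}; column 1 has {A,B,E,F}; that leaves C.
At row 1, column 5: row 1 has {C,D,F,G}; column 5 has {A,D,E}; that leaves B.
At row 2, column 3: row 2 has {A,B,D,E,G}; column 3 has {C,D,G}; that leaves F.
At row 2, column 4: row 2 has {A,B,D,E,F,G}; column 4 has {B,F,G}; that leaves C.
At row 3, column 7: row 3 has {B,C}; column 7 has {A,B,D,F,G}; that leaves E.
At row 4, column 1: row 4 has {B,G}; column 1 has {A,B,C,E,F}; that leaves D.
At row 5, column 1: row 5 has {A,B,D,E,F}; column 1 has {A,B,C,D,E,F}; that leaves G.
At row 5, column 6: row 5 has {A,B,D,E,F,G}; column 6 has {B,D}; that leaves C.
At row 6, column 7: row 6 has {A,D,F,G}; column 7 has {A,B,D,E,F,G}; that leaves C.
At row 1, column 2: row 1 has {B,C,D,F,G}; column 2 has {A,F,G}; that leaves E.
At row 1, column 6: row 1 has {B,C,D,E,F,G}; column 6 has {B,C,D}; that leaves A.
At row 3, column 2: row 3 has {B,C,E}; column 2 has {A,E,F,G}; that leaves D.
At row 3, column 4: row 3 has {B,C,D,E}; column 4 has {B,C,F,G}; that leaves A.
At row 4, column 4: row 4 has {B,D,G}; column 4 has {A,B,C,F,G}; that leaves E.
At row 4, column 6: row 4 has {B,D,E,G}; column 6 has {A,B,C,D}; that leaves F.
At row 6, column 2: row 6 has {A,C,D,F,G}; column 2 has {A,D,E,F,G}; that leaves B.
At row 6, column 3: row 6 has {A,B,C,D,F,G}; column 3 has {C,D,F,G}; that leaves E.
At row 7, column 2: row 7 has {A,F}; column 2 has {A,B,D,E,F,G}; that leaves C.
At row 7, column 3: row 7 has {A,C,F}; column 3 has {C,D,E,F,G}; that leaves B.
At row 7, column 4: row 7 has {A,B,C,F}; column 4 has {A,B,C,E,F,G}; that leaves D.
At row 7, column 5: row 7 has {A,B,C,D,F}; column 5 has {A,B,D,E}; that leaves G.
At row 7, column 6: row 7 has {A,B,C,D,F,G}; column 6 has {A,B,C,D,F}; that leaves E.
At row 3, column 5: row 3 has {A,B,C,D,E}; column 5 has {A,B,D,E,G}; that leaves F.
At row 3, column 6: row 3 has {A,B,C,D,E,F}; column 6 has {A,B,C,D,E,F}; that leaves G.
At row 4, column 3: row 4 has {B,D,E,F,G}; column 3 has {B,C,D,E,F,G}; that leaves A.
At row 4, column 5: row 4 has {A,B,D,E,F,G}; column 5 has {A,B,D,E,F,G}; that leaves C.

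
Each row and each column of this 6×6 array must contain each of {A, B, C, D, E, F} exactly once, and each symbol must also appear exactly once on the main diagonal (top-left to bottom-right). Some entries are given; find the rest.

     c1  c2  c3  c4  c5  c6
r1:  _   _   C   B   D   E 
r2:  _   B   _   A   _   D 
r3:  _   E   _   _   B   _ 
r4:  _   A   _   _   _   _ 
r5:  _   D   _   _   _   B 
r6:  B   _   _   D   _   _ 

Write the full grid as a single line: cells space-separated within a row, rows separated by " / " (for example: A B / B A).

A F C B D E / C B F A E D / F E D C B A / D A B E F C / E D A F C B / B C E D A F

Cell (r1,c2): row 1 has {B,C,D,E}; column 2 has {A,B,D,E} → F.
Cell (r6,c2): row 6 has {B,D}; column 2 has {A,B,D,E,F} → C.
Cell (r1,c1): row 1 has {B,C,D,E,F}; column 1 has {B}; the diagonal has {B} → A.
Cell (r6,c6): row 6 has {B,C,D}; column 6 has {B,D,E}; the diagonal has {A,B} → F.
Cell (r3,c3): row 3 has {B,E}; column 3 has {C}; the diagonal has {A,B,F} → D.
Cell (r4,c6): row 4 has {A}; column 6 has {B,D,E,F} → C.
Cell (r3,c6): row 3 has {B,D,E}; column 6 has {B,C,D,E,F} → A.
Cell (r4,c4): row 4 has {A,C}; column 4 has {A,B,D}; the diagonal has {A,B,D,F} → E.
Cell (r4,c5): row 4 has {A,C,E}; column 5 has {B,D} → F.
Cell (r5,c5): row 5 has {B,D}; column 5 has {B,D,F}; the diagonal has {A,B,D,E,F} → C.
Cell (r2,c5): row 2 has {A,B,D}; column 5 has {B,C,D,F} → E.
Cell (r4,c1): row 4 has {A,C,E,F}; column 1 has {A,B} → D.
Cell (r4,c3): row 4 has {A,C,D,E,F}; column 3 has {C,D} → B.
Cell (r5,c4): row 5 has {B,C,D}; column 4 has {A,B,D,E} → F.
Cell (r6,c5): row 6 has {B,C,D,F}; column 5 has {B,C,D,E,F} → A.
Cell (r2,c3): row 2 has {A,B,D,E}; column 3 has {B,C,D} → F.
Cell (r3,c4): row 3 has {A,B,D,E}; column 4 has {A,B,D,E,F} → C.
Cell (r5,c1): row 5 has {B,C,D,F}; column 1 has {A,B,D} → E.
Cell (r5,c3): row 5 has {B,C,D,E,F}; column 3 has {B,C,D,F} → A.
Cell (r6,c3): row 6 has {A,B,C,D,F}; column 3 has {A,B,C,D,F} → E.
Cell (r2,c1): row 2 has {A,B,D,E,F}; column 1 has {A,B,D,E} → C.
Cell (r3,c1): row 3 has {A,B,C,D,E}; column 1 has {A,B,C,D,E} → F.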